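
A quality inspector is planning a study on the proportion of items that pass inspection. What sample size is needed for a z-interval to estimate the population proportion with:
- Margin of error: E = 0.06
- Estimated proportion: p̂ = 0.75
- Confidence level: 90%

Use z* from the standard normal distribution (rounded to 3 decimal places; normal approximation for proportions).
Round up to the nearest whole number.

Using z* for proportion z-interval (normal approximation).

For 90% confidence, z* = 1.645 (from standard normal table)

Sample size formula for proportion z-interval: n = z*²p̂(1-p̂)/E²

n = 1.645² × 0.75 × 0.25 / 0.06²
  = 2.706025 × 0.1875 / 0.0036
  = 140.9388

Round up to the nearest whole number: n = 141

141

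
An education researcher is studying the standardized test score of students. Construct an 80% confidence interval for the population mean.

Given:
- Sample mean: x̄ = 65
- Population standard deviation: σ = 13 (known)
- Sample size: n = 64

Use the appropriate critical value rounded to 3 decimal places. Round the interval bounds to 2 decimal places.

The population standard deviation σ is known, so use a z-interval (standard normal critical value).

For 80% confidence, z* = 1.282 (from standard normal table)

Standard error: SE = σ/√n = 13/√64 = 1.625000

Margin of error: E = z* × SE = 1.282 × 1.625000 = 2.0833

Z-interval: x̄ ± E = 65 ± 2.0833 = (62.9168, 67.0833)

Rounded to 2 decimal places:

(62.92, 67.08)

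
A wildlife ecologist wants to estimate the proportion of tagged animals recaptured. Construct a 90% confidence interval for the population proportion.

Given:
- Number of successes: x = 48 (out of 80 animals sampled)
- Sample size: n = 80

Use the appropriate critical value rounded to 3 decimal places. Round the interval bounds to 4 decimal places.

Sample proportion: p̂ = 48/80 = 0.600000

Check conditions for normal approximation:
  np̂ = 48 ≥ 10 ✓
  n(1-p̂) = 32 ≥ 10 ✓

The sample is large enough, so use a z-interval (normal approximation) for the proportion.

For 90% confidence, z* = 1.645 (from standard normal table)

Standard error: SE = √(p̂(1-p̂)/n) = √(0.600000×0.400000/80) = 0.05477226

Margin of error: E = z* × SE = 1.645 × 0.05477226 = 0.090100

Z-interval: p̂ ± E = 0.600000 ± 0.090100 = (0.509900, 0.690100)

Rounded to 4 decimal places:

(0.5099, 0.6901)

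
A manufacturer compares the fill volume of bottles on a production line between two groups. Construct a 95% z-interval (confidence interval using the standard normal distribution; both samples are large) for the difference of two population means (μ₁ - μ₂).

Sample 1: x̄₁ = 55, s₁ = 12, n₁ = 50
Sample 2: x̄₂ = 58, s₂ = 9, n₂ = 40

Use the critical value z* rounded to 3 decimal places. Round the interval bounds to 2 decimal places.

Both samples are large (n₁ = 50 ≥ 30, n₂ = 40 ≥ 30), so a z-interval for the difference of means applies.

Point estimate: x̄₁ - x̄₂ = 55 - 58 = -3

Standard error: SE = √(s₁²/n₁ + s₂²/n₂)
= √(12²/50 + 9²/40)
= √(2.880000 + 2.025000)
= 2.214723

For 95% confidence, z* = 1.96 (from standard normal table)
Margin of error: E = z* × SE = 1.96 × 2.214723 = 4.3409

Z-interval: (x̄₁ - x̄₂) ± E = -3 ± 4.3409 = (-7.3409, 1.3409)

Rounded to 2 decimal places:

(-7.34, 1.34)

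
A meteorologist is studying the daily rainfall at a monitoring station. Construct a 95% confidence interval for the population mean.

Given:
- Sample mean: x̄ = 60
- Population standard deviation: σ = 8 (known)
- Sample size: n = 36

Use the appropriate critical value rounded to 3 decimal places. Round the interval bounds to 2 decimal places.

The population standard deviation σ is known, so use a z-interval (standard normal critical value).

For 95% confidence, z* = 1.96 (from standard normal table)

Standard error: SE = σ/√n = 8/√36 = 1.333333

Margin of error: E = z* × SE = 1.96 × 1.333333 = 2.6133

Z-interval: x̄ ± E = 60 ± 2.6133 = (57.3867, 62.6133)

Rounded to 2 decimal places:

(57.39, 62.61)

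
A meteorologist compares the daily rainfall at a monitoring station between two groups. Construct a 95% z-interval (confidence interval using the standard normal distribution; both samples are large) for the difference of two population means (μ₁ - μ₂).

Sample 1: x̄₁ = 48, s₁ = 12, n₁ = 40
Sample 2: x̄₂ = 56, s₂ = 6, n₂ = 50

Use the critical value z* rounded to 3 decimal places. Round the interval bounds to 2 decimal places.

Both samples are large (n₁ = 40 ≥ 30, n₂ = 50 ≥ 30), so a z-interval for the difference of means applies.

Point estimate: x̄₁ - x̄₂ = 48 - 56 = -8

Standard error: SE = √(s₁²/n₁ + s₂²/n₂)
= √(12²/40 + 6²/50)
= √(3.600000 + 0.720000)
= 2.078461

For 95% confidence, z* = 1.96 (from standard normal table)
Margin of error: E = z* × SE = 1.96 × 2.078461 = 4.0738

Z-interval: (x̄₁ - x̄₂) ± E = -8 ± 4.0738 = (-12.0738, -3.9262)

Rounded to 2 decimal places:

(-12.07, -3.93)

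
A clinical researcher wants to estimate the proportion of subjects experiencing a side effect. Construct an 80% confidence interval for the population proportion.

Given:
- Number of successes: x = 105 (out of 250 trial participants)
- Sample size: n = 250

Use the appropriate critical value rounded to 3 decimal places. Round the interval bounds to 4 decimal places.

Sample proportion: p̂ = 105/250 = 0.420000

Check conditions for normal approximation:
  np̂ = 105 ≥ 10 ✓
  n(1-p̂) = 145 ≥ 10 ✓

The sample is large enough, so use a z-interval (normal approximation) for the proportion.

For 80% confidence, z* = 1.282 (from standard normal table)

Standard error: SE = √(p̂(1-p̂)/n) = √(0.420000×0.580000/250) = 0.03121538

Margin of error: E = z* × SE = 1.282 × 0.03121538 = 0.040018

Z-interval: p̂ ± E = 0.420000 ± 0.040018 = (0.379982, 0.460018)

Rounded to 4 decimal places:

(0.3800, 0.4600)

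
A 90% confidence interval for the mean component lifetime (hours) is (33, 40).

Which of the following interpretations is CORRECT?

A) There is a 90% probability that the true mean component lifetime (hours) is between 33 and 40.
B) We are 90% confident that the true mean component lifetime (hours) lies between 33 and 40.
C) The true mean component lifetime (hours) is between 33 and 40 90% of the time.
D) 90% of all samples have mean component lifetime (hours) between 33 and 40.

A confidence interval represents our confidence in the procedure, not a probability statement about the parameter.

Key concept: If we repeated this sampling process many times and computed a 90% CI each time, about 90% of those intervals would contain the true population parameter.

For this specific interval (33, 40):
- Midpoint (point estimate): 36.5
- Margin of error: 3.5

The correct interpretation is the one stating confidence that the true parameter lies in the interval — option B.

B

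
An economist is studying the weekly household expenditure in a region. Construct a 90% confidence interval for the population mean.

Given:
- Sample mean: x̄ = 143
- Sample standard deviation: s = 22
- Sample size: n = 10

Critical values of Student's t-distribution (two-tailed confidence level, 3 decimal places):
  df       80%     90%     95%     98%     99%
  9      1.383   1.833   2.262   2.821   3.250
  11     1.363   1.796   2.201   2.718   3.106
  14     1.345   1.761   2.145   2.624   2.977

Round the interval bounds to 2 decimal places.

The population standard deviation σ is unknown (only the sample standard deviation s is given), so use a t-interval with df = n - 1 = 10 - 1 = 9.

For 90% confidence with df = 9, t* = 1.833 (from t-table)

Standard error: SE = s/√n = 22/√10 = 6.957011

Margin of error: E = t* × SE = 1.833 × 6.957011 = 12.7522

T-interval: x̄ ± E = 143 ± 12.7522 = (130.2478, 155.7522)

Rounded to 2 decimal places:

(130.25, 155.75)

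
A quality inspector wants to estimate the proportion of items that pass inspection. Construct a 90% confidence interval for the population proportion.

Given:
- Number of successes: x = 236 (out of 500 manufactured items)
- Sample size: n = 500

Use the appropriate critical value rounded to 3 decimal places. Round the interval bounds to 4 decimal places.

Sample proportion: p̂ = 236/500 = 0.472000

Check conditions for normal approximation:
  np̂ = 236 ≥ 10 ✓
  n(1-p̂) = 264 ≥ 10 ✓

The sample is large enough, so use a z-interval (normal approximation) for the proportion.

For 90% confidence, z* = 1.645 (from standard normal table)

Standard error: SE = √(p̂(1-p̂)/n) = √(0.472000×0.528000/500) = 0.02232559

Margin of error: E = z* × SE = 1.645 × 0.02232559 = 0.036726

Z-interval: p̂ ± E = 0.472000 ± 0.036726 = (0.435274, 0.508726)

Rounded to 4 decimal places:

(0.4353, 0.5087)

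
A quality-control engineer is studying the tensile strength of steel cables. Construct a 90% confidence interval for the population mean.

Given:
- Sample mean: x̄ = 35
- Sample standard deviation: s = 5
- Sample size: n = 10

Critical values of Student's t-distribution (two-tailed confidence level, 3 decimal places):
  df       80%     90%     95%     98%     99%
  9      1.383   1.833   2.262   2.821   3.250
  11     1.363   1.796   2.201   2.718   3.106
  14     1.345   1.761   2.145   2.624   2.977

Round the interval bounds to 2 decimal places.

The population standard deviation σ is unknown (only the sample standard deviation s is given), so use a t-interval with df = n - 1 = 10 - 1 = 9.

For 90% confidence with df = 9, t* = 1.833 (from t-table)

Standard error: SE = s/√n = 5/√10 = 1.581139

Margin of error: E = t* × SE = 1.833 × 1.581139 = 2.8982

T-interval: x̄ ± E = 35 ± 2.8982 = (32.1018, 37.8982)

Rounded to 2 decimal places:

(32.10, 37.90)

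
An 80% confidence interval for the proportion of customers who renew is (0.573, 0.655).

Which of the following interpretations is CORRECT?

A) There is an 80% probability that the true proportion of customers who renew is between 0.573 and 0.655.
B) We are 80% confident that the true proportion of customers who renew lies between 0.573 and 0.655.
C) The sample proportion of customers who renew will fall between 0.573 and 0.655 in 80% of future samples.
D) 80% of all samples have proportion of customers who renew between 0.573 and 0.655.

A confidence interval represents our confidence in the procedure, not a probability statement about the parameter.

Key concept: If we repeated this sampling process many times and computed an 80% CI each time, about 80% of those intervals would contain the true population parameter.

For this specific interval (0.573, 0.655):
- Midpoint (point estimate): 0.614
- Margin of error: 0.041

The correct interpretation is the one stating confidence that the true parameter lies in the interval — option B.

B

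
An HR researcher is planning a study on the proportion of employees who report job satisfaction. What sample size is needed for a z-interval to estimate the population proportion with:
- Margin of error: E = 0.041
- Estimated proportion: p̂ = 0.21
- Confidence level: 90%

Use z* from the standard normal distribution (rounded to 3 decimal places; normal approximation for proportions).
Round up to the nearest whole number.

Using z* for proportion z-interval (normal approximation).

For 90% confidence, z* = 1.645 (from standard normal table)

Sample size formula for proportion z-interval: n = z*²p̂(1-p̂)/E²

n = 1.645² × 0.21 × 0.79 / 0.041²
  = 2.706025 × 0.1659 / 0.001681
  = 267.0610

Round up to the nearest whole number: n = 268

268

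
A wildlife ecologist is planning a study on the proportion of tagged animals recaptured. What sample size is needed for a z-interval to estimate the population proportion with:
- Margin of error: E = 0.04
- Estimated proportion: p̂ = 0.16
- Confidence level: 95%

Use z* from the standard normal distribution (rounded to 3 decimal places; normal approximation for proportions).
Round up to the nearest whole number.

Using z* for proportion z-interval (normal approximation).

For 95% confidence, z* = 1.96 (from standard normal table)

Sample size formula for proportion z-interval: n = z*²p̂(1-p̂)/E²

n = 1.96² × 0.16 × 0.84 / 0.04²
  = 3.8416 × 0.1344 / 0.0016
  = 322.6944

Round up to the nearest whole number: n = 323

323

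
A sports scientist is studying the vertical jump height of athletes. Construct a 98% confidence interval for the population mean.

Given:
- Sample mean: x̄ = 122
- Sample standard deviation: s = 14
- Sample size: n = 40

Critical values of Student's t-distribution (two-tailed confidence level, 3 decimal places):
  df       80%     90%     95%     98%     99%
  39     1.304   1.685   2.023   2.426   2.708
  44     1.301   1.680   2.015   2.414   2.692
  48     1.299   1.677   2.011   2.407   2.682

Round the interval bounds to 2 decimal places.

The population standard deviation σ is unknown (only the sample standard deviation s is given), so use a t-interval with df = n - 1 = 40 - 1 = 39.

For 98% confidence with df = 39, t* = 2.426 (from t-table)

Standard error: SE = s/√n = 14/√40 = 2.213594

Margin of error: E = t* × SE = 2.426 × 2.213594 = 5.3702

T-interval: x̄ ± E = 122 ± 5.3702 = (116.6298, 127.3702)

Rounded to 2 decimal places:

(116.63, 127.37)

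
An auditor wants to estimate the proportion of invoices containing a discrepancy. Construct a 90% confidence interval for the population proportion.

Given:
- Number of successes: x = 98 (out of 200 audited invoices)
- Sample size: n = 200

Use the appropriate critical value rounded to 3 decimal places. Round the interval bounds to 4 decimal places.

Sample proportion: p̂ = 98/200 = 0.490000

Check conditions for normal approximation:
  np̂ = 98 ≥ 10 ✓
  n(1-p̂) = 102 ≥ 10 ✓

The sample is large enough, so use a z-interval (normal approximation) for the proportion.

For 90% confidence, z* = 1.645 (from standard normal table)

Standard error: SE = √(p̂(1-p̂)/n) = √(0.490000×0.510000/200) = 0.03534827

Margin of error: E = z* × SE = 1.645 × 0.03534827 = 0.058148

Z-interval: p̂ ± E = 0.490000 ± 0.058148 = (0.431852, 0.548148)

Rounded to 4 decimal places:

(0.4319, 0.5481)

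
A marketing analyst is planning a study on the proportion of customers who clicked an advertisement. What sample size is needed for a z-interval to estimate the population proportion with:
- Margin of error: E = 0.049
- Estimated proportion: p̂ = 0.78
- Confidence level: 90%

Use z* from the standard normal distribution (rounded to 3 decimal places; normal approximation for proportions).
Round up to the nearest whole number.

Using z* for proportion z-interval (normal approximation).

For 90% confidence, z* = 1.645 (from standard normal table)

Sample size formula for proportion z-interval: n = z*²p̂(1-p̂)/E²

n = 1.645² × 0.78 × 0.22 / 0.049²
  = 2.706025 × 0.1716 / 0.002401
  = 193.4002

Round up to the nearest whole number: n = 194

194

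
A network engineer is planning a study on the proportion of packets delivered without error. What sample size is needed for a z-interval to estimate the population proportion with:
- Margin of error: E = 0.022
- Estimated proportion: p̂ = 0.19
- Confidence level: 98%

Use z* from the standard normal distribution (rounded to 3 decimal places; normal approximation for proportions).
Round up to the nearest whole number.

Using z* for proportion z-interval (normal approximation).

For 98% confidence, z* = 2.326 (from standard normal table)

Sample size formula for proportion z-interval: n = z*²p̂(1-p̂)/E²

n = 2.326² × 0.19 × 0.81 / 0.022²
  = 5.410276 × 0.1539 / 0.000484
  = 1720.3336

Round up to the nearest whole number: n = 1721

1721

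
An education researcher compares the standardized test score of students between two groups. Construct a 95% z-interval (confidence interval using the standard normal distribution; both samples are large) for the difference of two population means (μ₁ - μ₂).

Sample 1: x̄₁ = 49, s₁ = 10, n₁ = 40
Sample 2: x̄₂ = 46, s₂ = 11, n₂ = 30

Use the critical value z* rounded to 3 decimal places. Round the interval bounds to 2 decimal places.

Both samples are large (n₁ = 40 ≥ 30, n₂ = 30 ≥ 30), so a z-interval for the difference of means applies.

Point estimate: x̄₁ - x̄₂ = 49 - 46 = 3

Standard error: SE = √(s₁²/n₁ + s₂²/n₂)
= √(10²/40 + 11²/30)
= √(2.500000 + 4.033333)
= 2.556039

For 95% confidence, z* = 1.96 (from standard normal table)
Margin of error: E = z* × SE = 1.96 × 2.556039 = 5.0098

Z-interval: (x̄₁ - x̄₂) ± E = 3 ± 5.0098 = (-2.0098, 8.0098)

Rounded to 2 decimal places:

(-2.01, 8.01)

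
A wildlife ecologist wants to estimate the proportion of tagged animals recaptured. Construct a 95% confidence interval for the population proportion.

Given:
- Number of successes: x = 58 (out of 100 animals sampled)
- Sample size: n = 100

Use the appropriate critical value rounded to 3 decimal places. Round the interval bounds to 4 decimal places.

Sample proportion: p̂ = 58/100 = 0.580000

Check conditions for normal approximation:
  np̂ = 58 ≥ 10 ✓
  n(1-p̂) = 42 ≥ 10 ✓

The sample is large enough, so use a z-interval (normal approximation) for the proportion.

For 95% confidence, z* = 1.96 (from standard normal table)

Standard error: SE = √(p̂(1-p̂)/n) = √(0.580000×0.420000/100) = 0.04935585

Margin of error: E = z* × SE = 1.96 × 0.04935585 = 0.096737

Z-interval: p̂ ± E = 0.580000 ± 0.096737 = (0.483263, 0.676737)

Rounded to 4 decimal places:

(0.4833, 0.6767)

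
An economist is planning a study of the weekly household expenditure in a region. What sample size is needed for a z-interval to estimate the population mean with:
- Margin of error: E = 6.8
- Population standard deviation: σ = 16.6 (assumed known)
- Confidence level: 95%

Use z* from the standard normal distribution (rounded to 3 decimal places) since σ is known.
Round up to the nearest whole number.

Using z* since population σ is known (z-interval formula).

For 95% confidence, z* = 1.96 (from standard normal table)

Sample size formula for z-interval: n = (z*σ/E)²

n = (1.96 × 16.6 / 6.8)²
  = (4.784706)²
  = 22.8934

Round up to the nearest whole number: n = 23

23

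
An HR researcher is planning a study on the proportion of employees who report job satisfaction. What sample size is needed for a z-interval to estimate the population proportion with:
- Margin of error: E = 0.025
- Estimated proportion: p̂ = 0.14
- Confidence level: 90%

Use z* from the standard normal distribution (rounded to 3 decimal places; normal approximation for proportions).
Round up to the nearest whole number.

Using z* for proportion z-interval (normal approximation).

For 90% confidence, z* = 1.645 (from standard normal table)

Sample size formula for proportion z-interval: n = z*²p̂(1-p̂)/E²

n = 1.645² × 0.14 × 0.86 / 0.025²
  = 2.706025 × 0.1204 / 0.000625
  = 521.2887

Round up to the nearest whole number: n = 522

522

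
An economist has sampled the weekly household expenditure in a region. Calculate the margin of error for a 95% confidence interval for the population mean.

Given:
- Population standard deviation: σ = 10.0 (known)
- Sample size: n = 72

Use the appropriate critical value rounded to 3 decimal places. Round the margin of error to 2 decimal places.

The population standard deviation σ is known, so use the z-interval margin of error formula.

For 95% confidence, z* = 1.96 (from standard normal table)

Margin of error formula for z-interval: E = z* × σ/√n

E = 1.96 × 10.0/√72
  = 1.96 × 1.178511
  = 2.3099

Rounded to 2 decimal places:

2.31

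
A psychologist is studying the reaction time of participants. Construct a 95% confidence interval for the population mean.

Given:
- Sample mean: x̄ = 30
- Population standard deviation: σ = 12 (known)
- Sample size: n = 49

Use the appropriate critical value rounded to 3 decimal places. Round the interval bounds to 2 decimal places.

The population standard deviation σ is known, so use a z-interval (standard normal critical value).

For 95% confidence, z* = 1.96 (from standard normal table)

Standard error: SE = σ/√n = 12/√49 = 1.714286

Margin of error: E = z* × SE = 1.96 × 1.714286 = 3.3600

Z-interval: x̄ ± E = 30 ± 3.3600 = (26.6400, 33.3600)

Rounded to 2 decimal places:

(26.64, 33.36)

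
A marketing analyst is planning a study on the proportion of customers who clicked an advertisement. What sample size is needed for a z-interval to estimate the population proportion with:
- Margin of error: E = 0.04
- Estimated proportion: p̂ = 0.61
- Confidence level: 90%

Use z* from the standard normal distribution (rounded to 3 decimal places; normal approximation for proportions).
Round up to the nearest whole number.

Using z* for proportion z-interval (normal approximation).

For 90% confidence, z* = 1.645 (from standard normal table)

Sample size formula for proportion z-interval: n = z*²p̂(1-p̂)/E²

n = 1.645² × 0.61 × 0.39 / 0.04²
  = 2.706025 × 0.2379 / 0.0016
  = 402.3521

Round up to the nearest whole number: n = 403

403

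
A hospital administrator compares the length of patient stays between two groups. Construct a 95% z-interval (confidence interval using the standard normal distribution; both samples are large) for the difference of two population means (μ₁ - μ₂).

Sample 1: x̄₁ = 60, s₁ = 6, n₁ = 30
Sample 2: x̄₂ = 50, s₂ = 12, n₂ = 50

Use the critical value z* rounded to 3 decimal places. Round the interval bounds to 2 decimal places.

Both samples are large (n₁ = 30 ≥ 30, n₂ = 50 ≥ 30), so a z-interval for the difference of means applies.

Point estimate: x̄₁ - x̄₂ = 60 - 50 = 10

Standard error: SE = √(s₁²/n₁ + s₂²/n₂)
= √(6²/30 + 12²/50)
= √(1.200000 + 2.880000)
= 2.019901

For 95% confidence, z* = 1.96 (from standard normal table)
Margin of error: E = z* × SE = 1.96 × 2.019901 = 3.9590

Z-interval: (x̄₁ - x̄₂) ± E = 10 ± 3.9590 = (6.0410, 13.9590)

Rounded to 2 decimal places:

(6.04, 13.96)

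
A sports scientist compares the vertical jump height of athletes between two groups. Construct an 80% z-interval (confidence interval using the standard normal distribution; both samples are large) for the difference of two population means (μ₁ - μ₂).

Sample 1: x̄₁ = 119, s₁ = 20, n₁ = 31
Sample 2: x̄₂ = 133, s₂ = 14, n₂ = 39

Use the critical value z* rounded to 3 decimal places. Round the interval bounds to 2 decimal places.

Both samples are large (n₁ = 31 ≥ 30, n₂ = 39 ≥ 30), so a z-interval for the difference of means applies.

Point estimate: x̄₁ - x̄₂ = 119 - 133 = -14

Standard error: SE = √(s₁²/n₁ + s₂²/n₂)
= √(20²/31 + 14²/39)
= √(12.903226 + 5.025641)
= 4.234249

For 80% confidence, z* = 1.282 (from standard normal table)
Margin of error: E = z* × SE = 1.282 × 4.234249 = 5.4283

Z-interval: (x̄₁ - x̄₂) ± E = -14 ± 5.4283 = (-19.4283, -8.5717)

Rounded to 2 decimal places:

(-19.43, -8.57)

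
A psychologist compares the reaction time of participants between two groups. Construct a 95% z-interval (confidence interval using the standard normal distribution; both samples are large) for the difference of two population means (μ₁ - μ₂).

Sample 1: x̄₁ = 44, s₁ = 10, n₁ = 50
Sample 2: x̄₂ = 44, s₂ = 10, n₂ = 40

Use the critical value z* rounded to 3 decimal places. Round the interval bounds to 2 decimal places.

Both samples are large (n₁ = 50 ≥ 30, n₂ = 40 ≥ 30), so a z-interval for the difference of means applies.

Point estimate: x̄₁ - x̄₂ = 44 - 44 = 0

Standard error: SE = √(s₁²/n₁ + s₂²/n₂)
= √(10²/50 + 10²/40)
= √(2.000000 + 2.500000)
= 2.121320

For 95% confidence, z* = 1.96 (from standard normal table)
Margin of error: E = z* × SE = 1.96 × 2.121320 = 4.1578

Z-interval: (x̄₁ - x̄₂) ± E = 0 ± 4.1578 = (-4.1578, 4.1578)

Rounded to 2 decimal places:

(-4.16, 4.16)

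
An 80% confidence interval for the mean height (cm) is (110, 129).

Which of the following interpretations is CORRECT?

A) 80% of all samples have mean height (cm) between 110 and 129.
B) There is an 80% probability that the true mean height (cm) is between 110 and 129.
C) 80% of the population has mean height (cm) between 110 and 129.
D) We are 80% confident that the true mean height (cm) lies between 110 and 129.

A confidence interval represents our confidence in the procedure, not a probability statement about the parameter.

Key concept: If we repeated this sampling process many times and computed an 80% CI each time, about 80% of those intervals would contain the true population parameter.

For this specific interval (110, 129):
- Midpoint (point estimate): 119.5
- Margin of error: 9.5

The correct interpretation is the one stating confidence that the true parameter lies in the interval — option D.

D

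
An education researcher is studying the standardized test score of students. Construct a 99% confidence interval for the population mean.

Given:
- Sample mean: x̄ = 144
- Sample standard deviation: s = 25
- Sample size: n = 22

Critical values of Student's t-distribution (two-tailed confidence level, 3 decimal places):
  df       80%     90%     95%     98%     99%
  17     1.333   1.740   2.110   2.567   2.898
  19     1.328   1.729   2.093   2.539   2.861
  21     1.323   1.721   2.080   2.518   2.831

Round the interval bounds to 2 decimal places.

The population standard deviation σ is unknown (only the sample standard deviation s is given), so use a t-interval with df = n - 1 = 22 - 1 = 21.

For 99% confidence with df = 21, t* = 2.831 (from t-table)

Standard error: SE = s/√n = 25/√22 = 5.330018

Margin of error: E = t* × SE = 2.831 × 5.330018 = 15.0893

T-interval: x̄ ± E = 144 ± 15.0893 = (128.9107, 159.0893)

Rounded to 2 decimal places:

(128.91, 159.09)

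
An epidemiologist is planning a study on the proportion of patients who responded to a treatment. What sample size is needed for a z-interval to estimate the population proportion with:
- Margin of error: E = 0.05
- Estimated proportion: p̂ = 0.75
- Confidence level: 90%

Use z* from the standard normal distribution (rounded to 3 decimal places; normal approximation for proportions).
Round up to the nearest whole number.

Using z* for proportion z-interval (normal approximation).

For 90% confidence, z* = 1.645 (from standard normal table)

Sample size formula for proportion z-interval: n = z*²p̂(1-p̂)/E²

n = 1.645² × 0.75 × 0.25 / 0.05²
  = 2.706025 × 0.1875 / 0.0025
  = 202.9519

Round up to the nearest whole number: n = 203

203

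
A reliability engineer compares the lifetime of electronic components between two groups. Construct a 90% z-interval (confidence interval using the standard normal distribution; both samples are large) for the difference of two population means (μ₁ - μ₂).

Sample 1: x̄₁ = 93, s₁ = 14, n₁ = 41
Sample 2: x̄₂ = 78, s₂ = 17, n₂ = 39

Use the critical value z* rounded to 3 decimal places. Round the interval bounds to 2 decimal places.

Both samples are large (n₁ = 41 ≥ 30, n₂ = 39 ≥ 30), so a z-interval for the difference of means applies.

Point estimate: x̄₁ - x̄₂ = 93 - 78 = 15

Standard error: SE = √(s₁²/n₁ + s₂²/n₂)
= √(14²/41 + 17²/39)
= √(4.780488 + 7.410256)
= 3.491525

For 90% confidence, z* = 1.645 (from standard normal table)
Margin of error: E = z* × SE = 1.645 × 3.491525 = 5.7436

Z-interval: (x̄₁ - x̄₂) ± E = 15 ± 5.7436 = (9.2564, 20.7436)

Rounded to 2 decimal places:

(9.26, 20.74)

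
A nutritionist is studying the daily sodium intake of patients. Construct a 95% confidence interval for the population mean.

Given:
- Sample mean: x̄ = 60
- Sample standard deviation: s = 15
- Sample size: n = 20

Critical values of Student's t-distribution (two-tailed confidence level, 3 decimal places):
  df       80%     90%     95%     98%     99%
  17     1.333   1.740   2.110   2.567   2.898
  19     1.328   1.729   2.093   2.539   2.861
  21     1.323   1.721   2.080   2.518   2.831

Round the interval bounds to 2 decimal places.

The population standard deviation σ is unknown (only the sample standard deviation s is given), so use a t-interval with df = n - 1 = 20 - 1 = 19.

For 95% confidence with df = 19, t* = 2.093 (from t-table)

Standard error: SE = s/√n = 15/√20 = 3.354102

Margin of error: E = t* × SE = 2.093 × 3.354102 = 7.0201

T-interval: x̄ ± E = 60 ± 7.0201 = (52.9799, 67.0201)

Rounded to 2 decimal places:

(52.98, 67.02)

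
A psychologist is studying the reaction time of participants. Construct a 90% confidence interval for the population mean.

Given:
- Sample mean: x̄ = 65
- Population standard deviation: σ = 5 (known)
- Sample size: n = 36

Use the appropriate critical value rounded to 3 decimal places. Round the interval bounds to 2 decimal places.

The population standard deviation σ is known, so use a z-interval (standard normal critical value).

For 90% confidence, z* = 1.645 (from standard normal table)

Standard error: SE = σ/√n = 5/√36 = 0.833333

Margin of error: E = z* × SE = 1.645 × 0.833333 = 1.3708

Z-interval: x̄ ± E = 65 ± 1.3708 = (63.6292, 66.3708)

Rounded to 2 decimal places:

(63.63, 66.37)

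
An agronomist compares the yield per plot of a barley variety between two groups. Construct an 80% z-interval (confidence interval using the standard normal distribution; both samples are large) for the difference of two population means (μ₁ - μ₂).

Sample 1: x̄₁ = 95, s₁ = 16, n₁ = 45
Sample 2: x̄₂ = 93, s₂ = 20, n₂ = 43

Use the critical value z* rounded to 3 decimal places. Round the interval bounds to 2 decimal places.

Both samples are large (n₁ = 45 ≥ 30, n₂ = 43 ≥ 30), so a z-interval for the difference of means applies.

Point estimate: x̄₁ - x̄₂ = 95 - 93 = 2

Standard error: SE = √(s₁²/n₁ + s₂²/n₂)
= √(16²/45 + 20²/43)
= √(5.688889 + 9.302326)
= 3.871849

For 80% confidence, z* = 1.282 (from standard normal table)
Margin of error: E = z* × SE = 1.282 × 3.871849 = 4.9637

Z-interval: (x̄₁ - x̄₂) ± E = 2 ± 4.9637 = (-2.9637, 6.9637)

Rounded to 2 decimal places:

(-2.96, 6.96)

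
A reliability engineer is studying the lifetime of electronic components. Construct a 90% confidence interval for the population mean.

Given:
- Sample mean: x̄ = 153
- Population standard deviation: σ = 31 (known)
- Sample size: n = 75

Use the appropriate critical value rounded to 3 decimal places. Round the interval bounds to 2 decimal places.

The population standard deviation σ is known, so use a z-interval (standard normal critical value).

For 90% confidence, z* = 1.645 (from standard normal table)

Standard error: SE = σ/√n = 31/√75 = 3.579572

Margin of error: E = z* × SE = 1.645 × 3.579572 = 5.8884

Z-interval: x̄ ± E = 153 ± 5.8884 = (147.1116, 158.8884)

Rounded to 2 decimal places:

(147.11, 158.89)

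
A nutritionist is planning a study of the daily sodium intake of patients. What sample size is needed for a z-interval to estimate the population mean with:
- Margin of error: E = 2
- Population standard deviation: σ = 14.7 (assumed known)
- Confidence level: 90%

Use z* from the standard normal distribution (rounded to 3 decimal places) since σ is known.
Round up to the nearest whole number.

Using z* since population σ is known (z-interval formula).

For 90% confidence, z* = 1.645 (from standard normal table)

Sample size formula for z-interval: n = (z*σ/E)²

n = (1.645 × 14.7 / 2)²
  = (12.090750)²
  = 146.1862

Round up to the nearest whole number: n = 147

147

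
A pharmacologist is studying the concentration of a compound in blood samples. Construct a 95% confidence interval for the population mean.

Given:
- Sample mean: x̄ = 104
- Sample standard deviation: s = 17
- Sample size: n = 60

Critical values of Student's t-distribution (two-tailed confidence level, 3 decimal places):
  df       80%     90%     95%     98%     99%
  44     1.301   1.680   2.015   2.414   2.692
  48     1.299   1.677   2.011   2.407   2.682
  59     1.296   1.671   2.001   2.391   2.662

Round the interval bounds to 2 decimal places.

The population standard deviation σ is unknown (only the sample standard deviation s is given), so use a t-interval with df = n - 1 = 60 - 1 = 59.

For 95% confidence with df = 59, t* = 2.001 (from t-table)

Standard error: SE = s/√n = 17/√60 = 2.194691

Margin of error: E = t* × SE = 2.001 × 2.194691 = 4.3916

T-interval: x̄ ± E = 104 ± 4.3916 = (99.6084, 108.3916)

Rounded to 2 decimal places:

(99.61, 108.39)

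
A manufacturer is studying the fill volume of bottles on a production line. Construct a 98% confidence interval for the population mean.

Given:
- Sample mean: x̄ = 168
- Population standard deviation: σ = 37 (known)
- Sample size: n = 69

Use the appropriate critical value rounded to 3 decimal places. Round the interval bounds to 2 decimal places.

The population standard deviation σ is known, so use a z-interval (standard normal critical value).

For 98% confidence, z* = 2.326 (from standard normal table)

Standard error: SE = σ/√n = 37/√69 = 4.454277

Margin of error: E = z* × SE = 2.326 × 4.454277 = 10.3606

Z-interval: x̄ ± E = 168 ± 10.3606 = (157.6394, 178.3606)

Rounded to 2 decimal places:

(157.64, 178.36)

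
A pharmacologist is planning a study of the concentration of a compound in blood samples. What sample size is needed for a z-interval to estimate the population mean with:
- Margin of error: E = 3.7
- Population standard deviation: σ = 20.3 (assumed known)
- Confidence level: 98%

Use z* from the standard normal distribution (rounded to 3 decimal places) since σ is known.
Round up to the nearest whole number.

Using z* since population σ is known (z-interval formula).

For 98% confidence, z* = 2.326 (from standard normal table)

Sample size formula for z-interval: n = (z*σ/E)²

n = (2.326 × 20.3 / 3.7)²
  = (12.761568)²
  = 162.8576

Round up to the nearest whole number: n = 163

163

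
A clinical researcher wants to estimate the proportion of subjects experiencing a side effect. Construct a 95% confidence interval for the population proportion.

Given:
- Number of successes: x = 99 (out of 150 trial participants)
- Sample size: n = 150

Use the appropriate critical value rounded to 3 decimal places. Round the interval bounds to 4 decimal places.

Sample proportion: p̂ = 99/150 = 0.660000

Check conditions for normal approximation:
  np̂ = 99 ≥ 10 ✓
  n(1-p̂) = 51 ≥ 10 ✓

The sample is large enough, so use a z-interval (normal approximation) for the proportion.

For 95% confidence, z* = 1.96 (from standard normal table)

Standard error: SE = √(p̂(1-p̂)/n) = √(0.660000×0.340000/150) = 0.03867816

Margin of error: E = z* × SE = 1.96 × 0.03867816 = 0.075809

Z-interval: p̂ ± E = 0.660000 ± 0.075809 = (0.584191, 0.735809)

Rounded to 4 decimal places:

(0.5842, 0.7358)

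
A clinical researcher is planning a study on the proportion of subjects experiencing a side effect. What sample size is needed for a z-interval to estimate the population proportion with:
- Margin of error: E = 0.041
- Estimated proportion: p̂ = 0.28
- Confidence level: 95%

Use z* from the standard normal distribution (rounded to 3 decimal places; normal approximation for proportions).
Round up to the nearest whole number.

Using z* for proportion z-interval (normal approximation).

For 95% confidence, z* = 1.96 (from standard normal table)

Sample size formula for proportion z-interval: n = z*²p̂(1-p̂)/E²

n = 1.96² × 0.28 × 0.72 / 0.041²
  = 3.8416 × 0.2016 / 0.001681
  = 460.7178

Round up to the nearest whole number: n = 461

461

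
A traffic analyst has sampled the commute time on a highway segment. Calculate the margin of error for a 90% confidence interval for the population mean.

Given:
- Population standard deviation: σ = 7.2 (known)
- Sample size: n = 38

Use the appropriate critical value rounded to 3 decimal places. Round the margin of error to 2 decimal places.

The population standard deviation σ is known, so use the z-interval margin of error formula.

For 90% confidence, z* = 1.645 (from standard normal table)

Margin of error formula for z-interval: E = z* × σ/√n

E = 1.645 × 7.2/√38
  = 1.645 × 1.167994
  = 1.9214

Rounded to 2 decimal places:

1.92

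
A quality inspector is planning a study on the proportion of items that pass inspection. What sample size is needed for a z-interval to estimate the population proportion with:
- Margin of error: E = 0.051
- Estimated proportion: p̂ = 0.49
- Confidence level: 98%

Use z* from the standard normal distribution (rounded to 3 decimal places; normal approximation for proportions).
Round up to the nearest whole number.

Using z* for proportion z-interval (normal approximation).

For 98% confidence, z* = 2.326 (from standard normal table)

Sample size formula for proportion z-interval: n = z*²p̂(1-p̂)/E²

n = 2.326² × 0.49 × 0.51 / 0.051²
  = 5.410276 × 0.2499 / 0.002601
  = 519.8108

Round up to the nearest whole number: n = 520

520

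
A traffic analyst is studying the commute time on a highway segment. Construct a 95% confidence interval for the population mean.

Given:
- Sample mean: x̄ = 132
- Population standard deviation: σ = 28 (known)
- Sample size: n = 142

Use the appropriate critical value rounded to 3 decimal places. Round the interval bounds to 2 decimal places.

The population standard deviation σ is known, so use a z-interval (standard normal critical value).

For 95% confidence, z* = 1.96 (from standard normal table)

Standard error: SE = σ/√n = 28/√142 = 2.349708

Margin of error: E = z* × SE = 1.96 × 2.349708 = 4.6054

Z-interval: x̄ ± E = 132 ± 4.6054 = (127.3946, 136.6054)

Rounded to 2 decimal places:

(127.39, 136.61)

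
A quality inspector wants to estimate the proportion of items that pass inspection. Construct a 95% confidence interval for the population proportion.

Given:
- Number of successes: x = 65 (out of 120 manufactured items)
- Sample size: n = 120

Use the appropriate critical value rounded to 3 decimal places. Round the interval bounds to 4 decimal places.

Sample proportion: p̂ = 65/120 = 0.541667

Check conditions for normal approximation:
  np̂ = 65 ≥ 10 ✓
  n(1-p̂) = 55 ≥ 10 ✓

The sample is large enough, so use a z-interval (normal approximation) for the proportion.

For 95% confidence, z* = 1.96 (from standard normal table)

Standard error: SE = √(p̂(1-p̂)/n) = √(0.541667×0.458333/120) = 0.04548479

Margin of error: E = z* × SE = 1.96 × 0.04548479 = 0.089150

Z-interval: p̂ ± E = 0.541667 ± 0.089150 = (0.452516, 0.630817)

Rounded to 4 decimal places:

(0.4525, 0.6308)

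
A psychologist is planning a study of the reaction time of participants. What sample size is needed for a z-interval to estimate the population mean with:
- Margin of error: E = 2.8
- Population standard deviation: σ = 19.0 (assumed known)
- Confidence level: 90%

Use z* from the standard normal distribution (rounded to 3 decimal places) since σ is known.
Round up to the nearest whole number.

Using z* since population σ is known (z-interval formula).

For 90% confidence, z* = 1.645 (from standard normal table)

Sample size formula for z-interval: n = (z*σ/E)²

n = (1.645 × 19.0 / 2.8)²
  = (11.162500)²
  = 124.6014

Round up to the nearest whole number: n = 125

125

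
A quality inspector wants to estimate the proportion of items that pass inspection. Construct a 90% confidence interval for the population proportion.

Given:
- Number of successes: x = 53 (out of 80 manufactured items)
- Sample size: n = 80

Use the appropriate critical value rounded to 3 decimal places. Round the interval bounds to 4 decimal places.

Sample proportion: p̂ = 53/80 = 0.662500

Check conditions for normal approximation:
  np̂ = 53 ≥ 10 ✓
  n(1-p̂) = 27 ≥ 10 ✓

The sample is large enough, so use a z-interval (normal approximation) for the proportion.

For 90% confidence, z* = 1.645 (from standard normal table)

Standard error: SE = √(p̂(1-p̂)/n) = √(0.662500×0.337500/80) = 0.05286702

Margin of error: E = z* × SE = 1.645 × 0.05286702 = 0.086966

Z-interval: p̂ ± E = 0.662500 ± 0.086966 = (0.575534, 0.749466)

Rounded to 4 decimal places:

(0.5755, 0.7495)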